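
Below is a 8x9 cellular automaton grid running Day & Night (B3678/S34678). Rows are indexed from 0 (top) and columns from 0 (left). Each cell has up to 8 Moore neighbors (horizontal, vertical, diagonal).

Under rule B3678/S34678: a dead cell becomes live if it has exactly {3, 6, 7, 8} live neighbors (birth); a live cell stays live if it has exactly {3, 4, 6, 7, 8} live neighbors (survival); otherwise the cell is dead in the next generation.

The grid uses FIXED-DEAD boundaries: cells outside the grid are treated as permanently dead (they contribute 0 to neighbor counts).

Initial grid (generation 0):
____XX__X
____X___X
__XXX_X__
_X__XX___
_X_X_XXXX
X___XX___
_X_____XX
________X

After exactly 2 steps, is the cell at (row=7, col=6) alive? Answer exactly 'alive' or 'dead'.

Simulating step by step:
Generation 0 (given above): 25 live cells
Generation 1: 13 live cells
_________
____X__X_
___XX____
_________
X_X_X_X__
_XX_XX___
_________
_______X_
Generation 2: 5 live cells
_________
___X_____
_________
____XX___
_________
_X___X___
_________
_________

Cell (7,6) at generation 2: 0 -> dead

Answer: dead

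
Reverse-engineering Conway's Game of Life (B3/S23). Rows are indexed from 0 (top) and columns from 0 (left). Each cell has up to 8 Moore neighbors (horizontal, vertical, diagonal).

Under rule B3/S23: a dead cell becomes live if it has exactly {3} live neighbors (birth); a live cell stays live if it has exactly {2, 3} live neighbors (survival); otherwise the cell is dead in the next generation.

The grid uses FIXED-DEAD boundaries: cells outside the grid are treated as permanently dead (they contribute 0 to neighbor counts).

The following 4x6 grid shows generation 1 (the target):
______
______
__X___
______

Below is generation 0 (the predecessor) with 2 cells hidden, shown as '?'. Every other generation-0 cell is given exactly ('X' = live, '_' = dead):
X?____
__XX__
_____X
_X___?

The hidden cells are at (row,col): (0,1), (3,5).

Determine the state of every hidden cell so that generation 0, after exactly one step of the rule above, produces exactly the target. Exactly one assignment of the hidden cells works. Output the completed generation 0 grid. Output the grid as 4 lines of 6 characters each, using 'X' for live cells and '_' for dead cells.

Answer: X_____
__XX__
_____X
_X____

Derivation:
Hidden generation-0 cells (in order): (0,1), (3,5).
A hidden cell only influences target cells in its own 3x3 neighborhood. Try each of the 2^2 = 4 assignments, step the completed generation 0 forward once under B3/S23, and compare with the target:
  (0,1)=_ (3,5)=_ -> step reproduces the target at every cell -> ACCEPT
  (0,1)=_ (3,5)=X -> step gives (2,4)='X' but target has '_' -> reject
  (0,1)=X (3,5)=_ -> step gives (0,1)='X' but target has '_' -> reject
  (0,1)=X (3,5)=X -> step gives (0,1)='X' but target has '_' -> reject
Unique solution: (0,1)=dead, (3,5)=dead.
Check: live-neighbor counts of every cell in the completed generation 0:
022210
121121
123220
101011
Applying B3/S23 to generation 0 with these counts gives:
______
______
__X___
______
which matches the target exactly.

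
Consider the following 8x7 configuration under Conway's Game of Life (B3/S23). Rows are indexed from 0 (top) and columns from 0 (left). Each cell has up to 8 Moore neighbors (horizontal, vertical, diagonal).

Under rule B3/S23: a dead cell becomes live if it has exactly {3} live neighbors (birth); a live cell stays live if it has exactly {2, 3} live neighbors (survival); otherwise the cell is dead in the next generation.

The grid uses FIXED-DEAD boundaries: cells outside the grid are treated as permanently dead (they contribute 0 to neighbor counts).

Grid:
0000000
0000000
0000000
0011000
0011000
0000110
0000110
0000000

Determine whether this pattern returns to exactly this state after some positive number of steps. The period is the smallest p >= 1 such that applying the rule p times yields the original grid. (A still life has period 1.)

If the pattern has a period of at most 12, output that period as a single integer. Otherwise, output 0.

Simulating and comparing each generation to the original:
Gen 0 (original, given above): 8 live cells
Gen 1: 6 live cells, differs from original
Gen 2: 8 live cells, MATCHES original -> period = 2

Answer: 2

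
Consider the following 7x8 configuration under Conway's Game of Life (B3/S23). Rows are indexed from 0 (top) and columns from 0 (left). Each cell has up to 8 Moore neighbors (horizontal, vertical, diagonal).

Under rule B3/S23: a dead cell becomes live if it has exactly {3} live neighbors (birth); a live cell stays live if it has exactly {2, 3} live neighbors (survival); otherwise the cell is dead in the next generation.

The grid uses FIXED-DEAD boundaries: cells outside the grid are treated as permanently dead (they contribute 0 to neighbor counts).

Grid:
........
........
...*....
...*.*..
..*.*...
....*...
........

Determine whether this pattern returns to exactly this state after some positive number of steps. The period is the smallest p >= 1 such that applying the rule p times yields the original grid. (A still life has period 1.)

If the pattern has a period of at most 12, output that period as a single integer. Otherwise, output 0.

Simulating and comparing each generation to the original:
Gen 0 (original, given above): 6 live cells
Gen 1: 6 live cells, differs from original
Gen 2: 6 live cells, MATCHES original -> period = 2

Answer: 2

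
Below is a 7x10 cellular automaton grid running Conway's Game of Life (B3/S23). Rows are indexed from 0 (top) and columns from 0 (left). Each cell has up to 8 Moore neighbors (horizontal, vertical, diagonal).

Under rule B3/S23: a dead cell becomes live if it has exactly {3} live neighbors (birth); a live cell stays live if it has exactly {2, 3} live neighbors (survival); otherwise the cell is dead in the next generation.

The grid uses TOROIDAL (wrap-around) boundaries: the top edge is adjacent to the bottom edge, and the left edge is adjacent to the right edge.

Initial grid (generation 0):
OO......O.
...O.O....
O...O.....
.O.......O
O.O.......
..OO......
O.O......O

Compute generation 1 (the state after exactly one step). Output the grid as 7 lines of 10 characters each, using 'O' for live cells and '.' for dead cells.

Simulating step by step:
Generation 0 (given above): 16 live cells
Generation 1: 22 live cells
(generation 1 grid is the final answer)

Answer: OOO.......
OO..O....O
O...O.....
.O.......O
O.OO......
O.OO.....O
O.OO.....O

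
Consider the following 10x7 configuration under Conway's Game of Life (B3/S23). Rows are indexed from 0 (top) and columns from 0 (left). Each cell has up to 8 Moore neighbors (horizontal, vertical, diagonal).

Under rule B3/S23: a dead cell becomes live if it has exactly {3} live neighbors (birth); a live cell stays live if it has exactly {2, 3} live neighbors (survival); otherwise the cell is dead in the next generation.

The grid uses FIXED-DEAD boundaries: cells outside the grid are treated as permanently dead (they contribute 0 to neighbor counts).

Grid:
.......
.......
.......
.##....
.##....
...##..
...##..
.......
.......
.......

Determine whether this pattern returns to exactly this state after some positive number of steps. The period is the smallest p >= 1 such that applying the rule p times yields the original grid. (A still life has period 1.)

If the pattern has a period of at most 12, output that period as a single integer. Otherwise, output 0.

Answer: 2

Derivation:
Simulating and comparing each generation to the original:
Gen 0 (original, given above): 8 live cells
Gen 1: 6 live cells, differs from original
Gen 2: 8 live cells, MATCHES original -> period = 2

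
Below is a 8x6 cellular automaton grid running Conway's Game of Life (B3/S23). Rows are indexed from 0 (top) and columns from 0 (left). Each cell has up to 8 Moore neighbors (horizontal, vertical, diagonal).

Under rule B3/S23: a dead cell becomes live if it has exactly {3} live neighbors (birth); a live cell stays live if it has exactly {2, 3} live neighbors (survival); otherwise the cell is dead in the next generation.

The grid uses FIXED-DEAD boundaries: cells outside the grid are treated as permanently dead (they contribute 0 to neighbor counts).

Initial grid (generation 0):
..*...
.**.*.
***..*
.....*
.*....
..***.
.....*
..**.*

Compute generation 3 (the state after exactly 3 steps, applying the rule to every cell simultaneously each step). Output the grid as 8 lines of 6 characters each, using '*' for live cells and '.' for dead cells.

Answer: .*....
*.....
.*.**.
.....*
....**
....**
......
......

Derivation:
Simulating step by step:
Generation 0 (given above): 17 live cells
Generation 1: 19 live cells
.***..
*.....
*.****
*.*...
..***.
..***.
.....*
....*.
Generation 2: 12 live cells
.**...
*.....
*.***.
.....*
....*.
..*..*
.....*
......
Generation 3: 10 live cells
(generation 3 grid is the final answer)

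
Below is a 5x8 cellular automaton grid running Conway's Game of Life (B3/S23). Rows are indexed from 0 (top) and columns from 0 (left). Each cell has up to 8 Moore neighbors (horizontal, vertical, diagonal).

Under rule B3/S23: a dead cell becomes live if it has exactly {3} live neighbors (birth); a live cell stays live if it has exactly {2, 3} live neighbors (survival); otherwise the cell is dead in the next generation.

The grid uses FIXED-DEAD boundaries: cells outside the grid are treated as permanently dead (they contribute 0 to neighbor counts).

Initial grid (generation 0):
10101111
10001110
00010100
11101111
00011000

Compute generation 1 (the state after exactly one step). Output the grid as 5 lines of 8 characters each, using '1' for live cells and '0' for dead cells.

Simulating step by step:
Generation 0 (given above): 21 live cells
Generation 1: 18 live cells
(generation 1 grid is the final answer)

Answer: 01011001
01000001
10110001
01100010
01111010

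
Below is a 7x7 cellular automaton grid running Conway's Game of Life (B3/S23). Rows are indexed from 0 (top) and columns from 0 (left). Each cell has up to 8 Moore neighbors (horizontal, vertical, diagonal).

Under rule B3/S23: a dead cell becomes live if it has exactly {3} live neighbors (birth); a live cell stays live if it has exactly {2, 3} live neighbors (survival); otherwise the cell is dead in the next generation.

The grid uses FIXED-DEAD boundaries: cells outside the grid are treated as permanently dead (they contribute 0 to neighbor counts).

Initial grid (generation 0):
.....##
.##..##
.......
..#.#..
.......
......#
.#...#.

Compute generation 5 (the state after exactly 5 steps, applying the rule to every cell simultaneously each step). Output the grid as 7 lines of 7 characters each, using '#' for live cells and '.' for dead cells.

Answer: ...#...
..###..
.##..#.
...#...
.......
.......
.......

Derivation:
Simulating step by step:
Generation 0 (given above): 11 live cells
Generation 1: 8 live cells
.....##
.....##
.###.#.
.......
.......
.......
.......
Generation 2: 8 live cells
.....##
..#....
..#.###
..#....
.......
.......
.......
Generation 3: 7 live cells
.......
...##..
.##..#.
...#.#.
.......
.......
.......
Generation 4: 7 live cells
.......
..###..
..#..#.
..#.#..
.......
.......
.......
Generation 5: 8 live cells
(generation 5 grid is the final answer)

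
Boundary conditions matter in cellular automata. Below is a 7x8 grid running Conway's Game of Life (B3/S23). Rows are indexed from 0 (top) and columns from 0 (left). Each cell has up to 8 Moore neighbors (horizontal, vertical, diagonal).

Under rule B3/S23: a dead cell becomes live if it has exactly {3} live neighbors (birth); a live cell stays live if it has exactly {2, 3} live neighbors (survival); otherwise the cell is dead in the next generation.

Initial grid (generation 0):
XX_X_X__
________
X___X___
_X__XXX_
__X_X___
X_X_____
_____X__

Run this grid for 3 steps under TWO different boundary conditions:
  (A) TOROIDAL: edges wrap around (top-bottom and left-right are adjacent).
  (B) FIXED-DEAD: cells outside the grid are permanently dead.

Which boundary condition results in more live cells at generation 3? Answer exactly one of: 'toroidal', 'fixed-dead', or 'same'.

Under TOROIDAL boundary, generation 3:
_XX_____
XXX___X_
__X___X_
X_______
_XX_X___
X___XX__
XXX_X___
Population = 19

Under FIXED-DEAD boundary, generation 3:
________
____X___
___X_X__
X_______
_XX_XX__
_XXX____
________
Population = 11

Comparison: toroidal=19, fixed-dead=11 -> toroidal

Answer: toroidal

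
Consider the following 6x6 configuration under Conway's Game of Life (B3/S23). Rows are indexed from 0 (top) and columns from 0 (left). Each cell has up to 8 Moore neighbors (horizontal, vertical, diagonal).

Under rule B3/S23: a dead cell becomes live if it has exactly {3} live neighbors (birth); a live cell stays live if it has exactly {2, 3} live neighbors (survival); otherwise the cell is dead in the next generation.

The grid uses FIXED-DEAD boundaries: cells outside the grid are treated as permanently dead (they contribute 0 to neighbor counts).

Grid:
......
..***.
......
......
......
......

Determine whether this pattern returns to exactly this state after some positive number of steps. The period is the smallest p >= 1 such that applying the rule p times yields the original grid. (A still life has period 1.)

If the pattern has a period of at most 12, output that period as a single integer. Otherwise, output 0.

Answer: 2

Derivation:
Simulating and comparing each generation to the original:
Gen 0 (original, given above): 3 live cells
Gen 1: 3 live cells, differs from original
Gen 2: 3 live cells, MATCHES original -> period = 2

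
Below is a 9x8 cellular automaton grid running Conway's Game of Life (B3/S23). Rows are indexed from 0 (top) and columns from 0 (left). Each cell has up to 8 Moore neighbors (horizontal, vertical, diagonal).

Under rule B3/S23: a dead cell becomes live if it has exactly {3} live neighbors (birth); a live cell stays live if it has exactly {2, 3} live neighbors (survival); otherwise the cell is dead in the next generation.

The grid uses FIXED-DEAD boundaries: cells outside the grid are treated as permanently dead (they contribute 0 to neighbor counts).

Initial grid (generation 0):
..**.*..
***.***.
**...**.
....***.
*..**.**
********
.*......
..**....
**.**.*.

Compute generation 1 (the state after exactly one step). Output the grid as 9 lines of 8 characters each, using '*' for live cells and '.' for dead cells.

Answer: ..**.**.
*.......
*.**...*
**.*....
*.......
*......*
*....**.
*..**...
.*.**...

Derivation:
Simulating step by step:
Generation 0 (given above): 37 live cells
Generation 1: 24 live cells
(generation 1 grid is the final answer)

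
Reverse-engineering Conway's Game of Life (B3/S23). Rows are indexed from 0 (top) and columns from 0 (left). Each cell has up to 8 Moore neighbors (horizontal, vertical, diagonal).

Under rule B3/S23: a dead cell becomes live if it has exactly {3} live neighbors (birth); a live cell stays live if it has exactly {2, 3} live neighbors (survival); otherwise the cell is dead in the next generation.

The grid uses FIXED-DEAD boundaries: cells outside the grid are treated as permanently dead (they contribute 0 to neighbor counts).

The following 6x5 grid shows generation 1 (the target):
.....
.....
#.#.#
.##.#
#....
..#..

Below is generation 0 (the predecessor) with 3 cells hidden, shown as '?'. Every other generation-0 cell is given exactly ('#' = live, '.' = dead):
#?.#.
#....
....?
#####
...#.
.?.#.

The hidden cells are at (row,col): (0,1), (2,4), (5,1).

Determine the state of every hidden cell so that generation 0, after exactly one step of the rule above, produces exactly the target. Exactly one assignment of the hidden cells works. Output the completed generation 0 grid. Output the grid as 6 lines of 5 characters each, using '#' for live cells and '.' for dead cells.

Hidden generation-0 cells (in order): (0,1), (2,4), (5,1).
A hidden cell only influences target cells in its own 3x3 neighborhood. Try each of the 2^3 = 8 assignments, step the completed generation 0 forward once under B3/S23, and compare with the target:
  (0,1)=. (2,4)=. (5,1)=. -> step gives (2,3)='#' but target has '.' -> reject
  (0,1)=. (2,4)=. (5,1)=# -> step gives (2,3)='#' but target has '.' -> reject
  (0,1)=. (2,4)=# (5,1)=. -> step gives (4,0)='.' but target has '#' -> reject
  (0,1)=. (2,4)=# (5,1)=# -> step reproduces the target at every cell -> ACCEPT
  (0,1)=# (2,4)=. (5,1)=. -> step gives (0,0)='#' but target has '.' -> reject
  (0,1)=# (2,4)=. (5,1)=# -> step gives (0,0)='#' but target has '.' -> reject
  (0,1)=# (2,4)=# (5,1)=. -> step gives (0,0)='#' but target has '.' -> reject
  (0,1)=# (2,4)=# (5,1)=# -> step gives (0,0)='#' but target has '.' -> reject
Unique solution: (0,1)=dead, (2,4)=live, (5,1)=live.
Check: live-neighbor counts of every cell in the completed generation 0:
12101
12122
34342
12343
34644
10312
Applying B3/S23 to generation 0 with these counts gives:
.....
.....
#.#.#
.##.#
#....
..#..
which matches the target exactly.

Answer: #..#.
#....
....#
#####
...#.
.#.#.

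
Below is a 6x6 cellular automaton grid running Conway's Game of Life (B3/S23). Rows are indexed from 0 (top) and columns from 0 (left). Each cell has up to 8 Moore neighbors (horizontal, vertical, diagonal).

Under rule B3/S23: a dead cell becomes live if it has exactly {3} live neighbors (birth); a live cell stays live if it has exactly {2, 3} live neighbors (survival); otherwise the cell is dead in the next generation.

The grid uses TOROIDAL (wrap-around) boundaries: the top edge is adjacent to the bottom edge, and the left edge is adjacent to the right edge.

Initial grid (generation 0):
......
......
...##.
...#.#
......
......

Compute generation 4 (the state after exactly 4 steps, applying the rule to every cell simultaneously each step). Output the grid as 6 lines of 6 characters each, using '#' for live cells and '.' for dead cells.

Answer: ......
......
...##.
...##.
......
......

Derivation:
Simulating step by step:
Generation 0 (given above): 4 live cells
Generation 1: 3 live cells
......
......
...##.
...#..
......
......
Generation 2: 4 live cells
......
......
...##.
...##.
......
......
Generation 3: 4 live cells
......
......
...##.
...##.
......
......
Generation 4: 4 live cells
(generation 4 grid is the final answer)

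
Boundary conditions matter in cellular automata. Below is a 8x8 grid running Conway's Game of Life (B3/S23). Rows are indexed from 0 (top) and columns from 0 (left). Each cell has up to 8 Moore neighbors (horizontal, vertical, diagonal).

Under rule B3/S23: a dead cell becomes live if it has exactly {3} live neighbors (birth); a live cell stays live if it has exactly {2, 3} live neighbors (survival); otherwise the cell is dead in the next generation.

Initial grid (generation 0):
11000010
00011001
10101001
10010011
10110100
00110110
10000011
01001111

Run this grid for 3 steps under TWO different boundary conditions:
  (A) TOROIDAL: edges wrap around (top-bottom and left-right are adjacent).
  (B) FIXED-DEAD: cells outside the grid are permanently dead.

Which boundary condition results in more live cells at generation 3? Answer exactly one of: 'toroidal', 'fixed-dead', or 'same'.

Under TOROIDAL boundary, generation 3:
00000000
01100000
01100000
01000010
01100001
01110011
10011001
00001000
Population = 19

Under FIXED-DEAD boundary, generation 3:
00011110
01101110
00100000
01000010
00100010
00001000
01010000
00100000
Population = 18

Comparison: toroidal=19, fixed-dead=18 -> toroidal

Answer: toroidal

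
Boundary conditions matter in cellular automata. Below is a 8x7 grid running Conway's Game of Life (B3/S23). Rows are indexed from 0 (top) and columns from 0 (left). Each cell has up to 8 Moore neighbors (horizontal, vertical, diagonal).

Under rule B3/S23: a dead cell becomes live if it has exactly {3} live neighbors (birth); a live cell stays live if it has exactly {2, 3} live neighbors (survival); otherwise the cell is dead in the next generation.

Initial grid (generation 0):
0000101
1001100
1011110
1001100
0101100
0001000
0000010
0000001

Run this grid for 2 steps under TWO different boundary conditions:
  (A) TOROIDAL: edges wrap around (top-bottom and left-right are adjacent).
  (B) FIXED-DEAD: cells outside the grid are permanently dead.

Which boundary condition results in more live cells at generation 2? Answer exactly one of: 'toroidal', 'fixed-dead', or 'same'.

Answer: toroidal

Derivation:
Under TOROIDAL boundary, generation 2:
0011011
0010110
0010000
1100001
0000000
0000000
0000000
1000011
Population = 14

Under FIXED-DEAD boundary, generation 2:
0011100
0110010
1010000
0100000
0000000
0000000
0000000
0000000
Population = 9

Comparison: toroidal=14, fixed-dead=9 -> toroidal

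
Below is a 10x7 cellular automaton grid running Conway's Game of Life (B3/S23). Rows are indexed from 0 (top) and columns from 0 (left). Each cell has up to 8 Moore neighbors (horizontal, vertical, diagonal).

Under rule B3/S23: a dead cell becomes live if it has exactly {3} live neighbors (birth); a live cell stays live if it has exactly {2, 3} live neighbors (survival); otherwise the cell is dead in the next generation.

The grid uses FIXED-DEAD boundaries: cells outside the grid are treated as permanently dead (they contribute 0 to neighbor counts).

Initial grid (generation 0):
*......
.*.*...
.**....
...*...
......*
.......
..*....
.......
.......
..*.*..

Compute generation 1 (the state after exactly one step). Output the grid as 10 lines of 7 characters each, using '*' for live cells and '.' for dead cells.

Answer: .......
**.....
.*.*...
..*....
.......
.......
.......
.......
.......
.......

Derivation:
Simulating step by step:
Generation 0 (given above): 10 live cells
Generation 1: 5 live cells
(generation 1 grid is the final answer)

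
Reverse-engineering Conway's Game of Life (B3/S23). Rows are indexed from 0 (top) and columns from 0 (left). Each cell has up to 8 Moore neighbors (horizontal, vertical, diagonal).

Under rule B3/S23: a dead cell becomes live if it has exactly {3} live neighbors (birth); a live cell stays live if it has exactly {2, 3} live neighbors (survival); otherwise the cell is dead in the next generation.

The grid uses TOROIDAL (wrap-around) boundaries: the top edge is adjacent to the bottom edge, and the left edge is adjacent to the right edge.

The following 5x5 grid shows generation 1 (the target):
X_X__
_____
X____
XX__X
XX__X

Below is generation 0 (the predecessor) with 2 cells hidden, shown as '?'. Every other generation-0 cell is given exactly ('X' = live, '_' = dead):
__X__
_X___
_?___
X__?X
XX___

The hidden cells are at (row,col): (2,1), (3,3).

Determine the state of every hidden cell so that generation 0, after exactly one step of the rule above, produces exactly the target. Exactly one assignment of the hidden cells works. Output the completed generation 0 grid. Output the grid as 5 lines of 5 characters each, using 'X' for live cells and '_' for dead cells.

Answer: __X__
_X___
_____
X___X
XX___

Derivation:
Hidden generation-0 cells (in order): (2,1), (3,3).
A hidden cell only influences target cells in its own 3x3 neighborhood. Try each of the 2^2 = 4 assignments, step the completed generation 0 forward once under B3/S23, and compare with the target:
  (2,1)=_ (3,3)=_ -> step reproduces the target at every cell -> ACCEPT
  (2,1)=_ (3,3)=X -> step gives (2,4)='X' but target has '_' -> reject
  (2,1)=X (3,3)=_ -> step gives (1,1)='X' but target has '_' -> reject
  (2,1)=X (3,3)=X -> step gives (1,1)='X' but target has '_' -> reject
Unique solution: (2,1)=dead, (3,3)=dead.
Check: live-neighbor counts of every cell in the completed generation 0:
34211
11210
32112
33112
33223
Applying B3/S23 to generation 0 with these counts gives:
X_X__
_____
X____
XX__X
XX__X
which matches the target exactly.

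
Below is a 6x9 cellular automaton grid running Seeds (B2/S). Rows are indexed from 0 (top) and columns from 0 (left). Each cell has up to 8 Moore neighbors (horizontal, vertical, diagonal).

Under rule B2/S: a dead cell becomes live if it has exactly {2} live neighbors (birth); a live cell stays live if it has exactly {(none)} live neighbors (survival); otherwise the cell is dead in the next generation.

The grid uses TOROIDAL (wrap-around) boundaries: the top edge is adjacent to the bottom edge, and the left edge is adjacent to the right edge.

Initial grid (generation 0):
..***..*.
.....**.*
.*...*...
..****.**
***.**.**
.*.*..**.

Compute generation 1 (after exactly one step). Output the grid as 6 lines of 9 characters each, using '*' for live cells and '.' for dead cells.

Answer: **.......
**.......
.........
.........
.........
.........

Derivation:
Simulating step by step:
Generation 0 (given above): 26 live cells
Generation 1: 4 live cells
(generation 1 grid is the final answer)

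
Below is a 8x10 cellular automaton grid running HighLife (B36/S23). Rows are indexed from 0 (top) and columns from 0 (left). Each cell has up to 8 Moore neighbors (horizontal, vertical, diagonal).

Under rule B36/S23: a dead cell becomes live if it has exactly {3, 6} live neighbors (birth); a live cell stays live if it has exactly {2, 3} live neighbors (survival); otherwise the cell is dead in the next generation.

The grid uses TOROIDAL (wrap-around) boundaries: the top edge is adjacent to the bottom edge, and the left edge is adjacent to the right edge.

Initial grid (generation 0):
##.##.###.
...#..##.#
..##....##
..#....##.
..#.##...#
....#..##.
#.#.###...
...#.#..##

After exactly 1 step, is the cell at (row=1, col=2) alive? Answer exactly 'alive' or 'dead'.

Simulating step by step:
Generation 0 (given above): 34 live cells
Generation 1: 26 live cells
#..#......
.#...##.#.
..##..#..#
.##.#..#..
....###..#
.#...#.###
......#...
....#...#.

Cell (1,2) at generation 1: 0 -> dead

Answer: dead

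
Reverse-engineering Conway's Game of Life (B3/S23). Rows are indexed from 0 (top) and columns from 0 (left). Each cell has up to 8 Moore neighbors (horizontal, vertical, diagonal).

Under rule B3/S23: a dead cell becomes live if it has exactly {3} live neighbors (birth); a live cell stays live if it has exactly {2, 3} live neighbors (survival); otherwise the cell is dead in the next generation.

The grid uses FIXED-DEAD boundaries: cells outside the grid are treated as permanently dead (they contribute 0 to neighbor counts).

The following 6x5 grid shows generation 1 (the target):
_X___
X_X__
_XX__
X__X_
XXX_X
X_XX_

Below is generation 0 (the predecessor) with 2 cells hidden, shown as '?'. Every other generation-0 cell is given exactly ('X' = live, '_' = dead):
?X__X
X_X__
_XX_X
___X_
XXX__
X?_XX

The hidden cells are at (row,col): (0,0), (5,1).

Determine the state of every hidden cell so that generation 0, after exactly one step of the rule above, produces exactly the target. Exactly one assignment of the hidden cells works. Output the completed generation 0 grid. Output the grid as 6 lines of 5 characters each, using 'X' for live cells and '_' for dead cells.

Hidden generation-0 cells (in order): (0,0), (5,1).
A hidden cell only influences target cells in its own 3x3 neighborhood. Try each of the 2^2 = 4 assignments, step the completed generation 0 forward once under B3/S23, and compare with the target:
  (0,0)=_ (5,1)=_ -> step reproduces the target at every cell -> ACCEPT
  (0,0)=_ (5,1)=X -> step gives (4,1)='_' but target has 'X' -> reject
  (0,0)=X (5,1)=_ -> step gives (0,0)='X' but target has '_' -> reject
  (0,0)=X (5,1)=X -> step gives (0,0)='X' but target has '_' -> reject
Unique solution: (0,0)=dead, (5,1)=dead.
Check: live-neighbor counts of every cell in the completed generation 0:
22220
25342
23341
35532
23343
24321
Applying B3/S23 to generation 0 with these counts gives:
_X___
X_X__
_XX__
X__X_
XXX_X
X_XX_
which matches the target exactly.

Answer: _X__X
X_X__
_XX_X
___X_
XXX__
X__XX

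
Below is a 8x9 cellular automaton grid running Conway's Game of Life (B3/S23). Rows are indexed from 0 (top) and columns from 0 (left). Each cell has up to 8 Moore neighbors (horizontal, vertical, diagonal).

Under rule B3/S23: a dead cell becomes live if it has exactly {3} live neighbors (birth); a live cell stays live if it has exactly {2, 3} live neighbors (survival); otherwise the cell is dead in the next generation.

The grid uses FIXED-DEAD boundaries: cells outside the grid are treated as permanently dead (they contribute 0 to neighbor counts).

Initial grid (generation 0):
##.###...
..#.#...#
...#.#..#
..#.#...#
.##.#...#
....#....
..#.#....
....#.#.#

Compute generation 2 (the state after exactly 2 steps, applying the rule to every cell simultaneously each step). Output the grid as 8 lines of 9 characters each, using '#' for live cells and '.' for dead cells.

Answer: .#.##....
.....##..
....##.##
.......##
#........
.##......
..#......
....#....

Derivation:
Simulating step by step:
Generation 0 (given above): 24 live cells
Generation 1: 28 live cells
.#####...
.##......
..#..#.##
.##.##.##
.##.##...
.##.##...
....#....
...#.#...
Generation 2: 16 live cells
(generation 2 grid is the final answer)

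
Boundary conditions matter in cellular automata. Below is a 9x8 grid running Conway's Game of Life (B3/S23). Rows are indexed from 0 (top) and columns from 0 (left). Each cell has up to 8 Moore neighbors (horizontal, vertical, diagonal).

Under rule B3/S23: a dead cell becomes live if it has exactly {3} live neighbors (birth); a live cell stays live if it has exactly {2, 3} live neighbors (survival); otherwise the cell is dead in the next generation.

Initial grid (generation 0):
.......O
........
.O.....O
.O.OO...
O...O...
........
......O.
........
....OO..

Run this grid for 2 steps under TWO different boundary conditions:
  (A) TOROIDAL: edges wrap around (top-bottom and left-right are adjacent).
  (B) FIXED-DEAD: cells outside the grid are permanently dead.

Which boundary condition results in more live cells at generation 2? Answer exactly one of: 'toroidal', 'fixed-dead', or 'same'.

Under TOROIDAL boundary, generation 2:
........
.O......
O.O.....
.O..O...
....O...
........
........
........
........
Population = 6

Under FIXED-DEAD boundary, generation 2:
........
........
..O.....
.O..O...
.O..O...
........
........
........
........
Population = 5

Comparison: toroidal=6, fixed-dead=5 -> toroidal

Answer: toroidal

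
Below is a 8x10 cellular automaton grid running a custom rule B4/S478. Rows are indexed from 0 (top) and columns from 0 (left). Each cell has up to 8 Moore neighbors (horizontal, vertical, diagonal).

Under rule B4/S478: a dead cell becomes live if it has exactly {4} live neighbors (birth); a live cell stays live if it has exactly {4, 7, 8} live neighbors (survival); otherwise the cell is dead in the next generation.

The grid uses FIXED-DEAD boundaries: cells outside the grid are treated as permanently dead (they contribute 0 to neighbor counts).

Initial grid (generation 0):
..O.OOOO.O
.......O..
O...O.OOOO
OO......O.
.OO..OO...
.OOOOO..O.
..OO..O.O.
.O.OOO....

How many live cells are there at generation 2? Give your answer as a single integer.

Answer: 1

Derivation:
Simulating step by step:
Generation 0 (given above): 34 live cells
Generation 1: 15 live cells
..........
..........
.......OO.
.O...OO...
O..OO.....
.O..OOOO..
.O........
..O.......
Generation 2: 1 live cells
..........
..........
..........
..........
....O.....
..........
..........
..........
Population at generation 2: 1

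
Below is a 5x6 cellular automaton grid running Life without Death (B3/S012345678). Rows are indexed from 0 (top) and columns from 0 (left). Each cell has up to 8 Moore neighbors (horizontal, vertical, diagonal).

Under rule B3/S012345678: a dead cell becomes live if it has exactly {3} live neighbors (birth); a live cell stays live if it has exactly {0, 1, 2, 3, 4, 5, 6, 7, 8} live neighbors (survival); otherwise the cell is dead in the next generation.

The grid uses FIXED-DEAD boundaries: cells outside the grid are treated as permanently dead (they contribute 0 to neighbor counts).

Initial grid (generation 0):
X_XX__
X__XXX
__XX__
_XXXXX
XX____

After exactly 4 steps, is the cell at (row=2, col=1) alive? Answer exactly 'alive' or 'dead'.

Simulating step by step:
Generation 0 (given above): 16 live cells
Generation 1: 20 live cells
XXXX__
X__XXX
__XX__
XXXXXX
XX_XX_
Generation 2: 22 live cells
XXXX__
X__XXX
X_XX__
XXXXXX
XX_XXX
Generation 3: 22 live cells
XXXX__
X__XXX
X_XX__
XXXXXX
XX_XXX
Generation 4: 22 live cells
XXXX__
X__XXX
X_XX__
XXXXXX
XX_XXX

Cell (2,1) at generation 4: 0 -> dead

Answer: dead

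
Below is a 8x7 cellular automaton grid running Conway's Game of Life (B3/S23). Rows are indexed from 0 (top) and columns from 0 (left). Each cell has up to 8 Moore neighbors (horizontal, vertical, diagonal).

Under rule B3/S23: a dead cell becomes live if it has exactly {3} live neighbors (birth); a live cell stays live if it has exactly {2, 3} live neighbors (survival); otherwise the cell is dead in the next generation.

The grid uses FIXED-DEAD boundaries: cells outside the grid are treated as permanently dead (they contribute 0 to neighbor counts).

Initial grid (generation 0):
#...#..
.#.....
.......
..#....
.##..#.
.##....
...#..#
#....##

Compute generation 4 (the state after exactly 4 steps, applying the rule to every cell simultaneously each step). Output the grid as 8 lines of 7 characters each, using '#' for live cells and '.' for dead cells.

Simulating step by step:
Generation 0 (given above): 14 live cells
Generation 1: 11 live cells
.......
.......
.......
.##....
...#...
.#.#...
.##..##
.....##
Generation 2: 13 live cells
.......
.......
.......
..#....
.#.#...
.#.##..
.##.###
.....##
Generation 3: 11 live cells
.......
.......
.......
..#....
.#.##..
##.....
.##...#
....#.#
Generation 4: 12 live cells
(generation 4 grid is the final answer)

Answer: .......
.......
.......
..##...
##.#...
#..#...
###..#.
.....#.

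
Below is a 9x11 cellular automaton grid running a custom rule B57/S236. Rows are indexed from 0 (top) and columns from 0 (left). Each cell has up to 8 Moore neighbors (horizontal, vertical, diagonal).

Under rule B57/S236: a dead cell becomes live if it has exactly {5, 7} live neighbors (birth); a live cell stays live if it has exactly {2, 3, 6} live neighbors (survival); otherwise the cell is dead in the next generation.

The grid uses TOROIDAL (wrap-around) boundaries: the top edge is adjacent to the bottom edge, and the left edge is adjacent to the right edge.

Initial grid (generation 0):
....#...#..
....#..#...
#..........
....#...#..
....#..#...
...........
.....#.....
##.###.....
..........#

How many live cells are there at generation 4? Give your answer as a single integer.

Answer: 3

Derivation:
Simulating step by step:
Generation 0 (given above): 16 live cells
Generation 1: 4 live cells
...........
...........
...........
...........
...........
...........
.....#.....
#...##.....
...........
Generation 2: 3 live cells
...........
...........
...........
...........
...........
...........
.....#.....
....##.....
...........
Generation 3: 3 live cells
...........
...........
...........
...........
...........
...........
.....#.....
....##.....
...........
Generation 4: 3 live cells
...........
...........
...........
...........
...........
...........
.....#.....
....##.....
...........
Population at generation 4: 3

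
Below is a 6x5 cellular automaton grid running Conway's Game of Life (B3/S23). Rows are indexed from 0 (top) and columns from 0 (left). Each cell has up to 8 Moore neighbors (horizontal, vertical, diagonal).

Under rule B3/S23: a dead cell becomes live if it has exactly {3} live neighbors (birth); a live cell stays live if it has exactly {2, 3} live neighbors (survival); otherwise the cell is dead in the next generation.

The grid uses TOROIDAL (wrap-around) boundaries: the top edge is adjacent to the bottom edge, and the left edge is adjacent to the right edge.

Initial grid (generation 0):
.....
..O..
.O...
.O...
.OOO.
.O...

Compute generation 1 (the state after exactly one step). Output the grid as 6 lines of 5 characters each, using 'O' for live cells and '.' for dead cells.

Answer: .....
.....
.OO..
OO...
OO...
.O...

Derivation:
Simulating step by step:
Generation 0 (given above): 7 live cells
Generation 1: 7 live cells
(generation 1 grid is the final answer)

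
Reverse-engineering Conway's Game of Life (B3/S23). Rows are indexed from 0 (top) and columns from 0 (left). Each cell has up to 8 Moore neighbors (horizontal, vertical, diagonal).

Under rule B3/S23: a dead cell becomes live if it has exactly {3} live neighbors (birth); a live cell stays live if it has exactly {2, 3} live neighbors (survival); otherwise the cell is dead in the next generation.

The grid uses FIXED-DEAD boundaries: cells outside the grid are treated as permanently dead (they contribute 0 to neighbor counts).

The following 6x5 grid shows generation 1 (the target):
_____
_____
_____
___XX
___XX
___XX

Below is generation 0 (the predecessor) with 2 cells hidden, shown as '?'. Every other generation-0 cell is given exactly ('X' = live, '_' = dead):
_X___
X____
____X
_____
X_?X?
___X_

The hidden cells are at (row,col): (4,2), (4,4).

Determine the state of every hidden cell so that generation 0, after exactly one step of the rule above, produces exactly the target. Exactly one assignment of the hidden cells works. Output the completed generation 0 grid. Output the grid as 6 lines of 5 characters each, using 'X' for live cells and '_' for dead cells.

Answer: _X___
X____
____X
_____
X__XX
___X_

Derivation:
Hidden generation-0 cells (in order): (4,2), (4,4).
A hidden cell only influences target cells in its own 3x3 neighborhood. Try each of the 2^2 = 4 assignments, step the completed generation 0 forward once under B3/S23, and compare with the target:
  (4,2)=_ (4,4)=_ -> step gives (3,3)='_' but target has 'X' -> reject
  (4,2)=_ (4,4)=X -> step reproduces the target at every cell -> ACCEPT
  (4,2)=X (4,4)=_ -> step gives (3,4)='_' but target has 'X' -> reject
  (4,2)=X (4,4)=X -> step gives (3,3)='_' but target has 'X' -> reject
Unique solution: (4,2)=dead, (4,4)=live.
Check: live-neighbor counts of every cell in the completed generation 0:
21100
12111
11010
11133
01222
11223
Applying B3/S23 to generation 0 with these counts gives:
_____
_____
_____
___XX
___XX
___XX
which matches the target exactly.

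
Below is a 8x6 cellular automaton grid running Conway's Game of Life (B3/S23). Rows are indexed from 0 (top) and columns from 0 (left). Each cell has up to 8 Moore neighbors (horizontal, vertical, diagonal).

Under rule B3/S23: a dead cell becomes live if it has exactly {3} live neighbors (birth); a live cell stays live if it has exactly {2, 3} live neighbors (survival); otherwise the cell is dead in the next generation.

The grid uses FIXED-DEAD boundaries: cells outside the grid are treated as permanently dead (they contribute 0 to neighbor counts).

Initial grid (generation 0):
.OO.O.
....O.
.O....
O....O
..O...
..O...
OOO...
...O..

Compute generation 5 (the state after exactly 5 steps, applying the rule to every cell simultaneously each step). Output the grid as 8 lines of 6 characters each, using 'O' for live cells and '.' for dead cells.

Simulating step by step:
Generation 0 (given above): 13 live cells
Generation 1: 13 live cells
...O..
.OOO..
......
.O....
.O....
..OO..
.OOO..
.OO...
Generation 2: 8 live cells
...O..
..OO..
.O....
......
.O....
...O..
......
.O.O..
Generation 3: 6 live cells
..OO..
..OO..
..O...
......
......
......
..O...
......
Generation 4: 5 live cells
..OO..
.O....
..OO..
......
......
......
......
......
Generation 5: 3 live cells
(generation 5 grid is the final answer)

Answer: ..O...
.O....
..O...
......
......
......
......
......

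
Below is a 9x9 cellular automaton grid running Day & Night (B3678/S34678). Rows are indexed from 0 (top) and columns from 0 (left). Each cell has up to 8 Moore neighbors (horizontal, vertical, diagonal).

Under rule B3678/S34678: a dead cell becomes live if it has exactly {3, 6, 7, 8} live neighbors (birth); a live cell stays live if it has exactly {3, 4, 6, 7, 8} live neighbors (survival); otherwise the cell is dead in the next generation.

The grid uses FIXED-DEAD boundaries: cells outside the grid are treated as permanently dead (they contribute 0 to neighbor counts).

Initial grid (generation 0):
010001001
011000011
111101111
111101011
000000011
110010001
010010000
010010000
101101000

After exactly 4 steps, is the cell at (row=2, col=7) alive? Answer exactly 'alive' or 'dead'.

Answer: dead

Derivation:
Simulating step by step:
Generation 0 (given above): 36 live cells
Generation 1: 31 live cells
001000010
000111001
111100010
100100110
000110111
000000010
011101000
110011000
010010000
Generation 2: 31 live cells
000110000
000110110
011101011
000101100
000001101
000001011
111000100
110011000
100001000
Generation 3: 29 live cells
000111000
000000111
001111110
000001001
000001000
010001010
110010110
101001100
010010000
Generation 4: 26 live cells
000000110
001011010
000011000
000101010
000010000
100011000
111000010
100111110
000001000

Cell (2,7) at generation 4: 0 -> dead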